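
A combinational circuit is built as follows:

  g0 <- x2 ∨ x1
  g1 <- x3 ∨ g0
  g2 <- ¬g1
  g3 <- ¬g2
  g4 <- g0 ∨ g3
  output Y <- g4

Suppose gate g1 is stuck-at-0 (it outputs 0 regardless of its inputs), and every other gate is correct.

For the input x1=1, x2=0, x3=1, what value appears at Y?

Propagate with g1 forced: g0=1, g1=0 [stuck-at-0], g2=1, g3=0, g4=1.
So Y = 1. (Same as the fault-free value — the fault is masked on this input.)

1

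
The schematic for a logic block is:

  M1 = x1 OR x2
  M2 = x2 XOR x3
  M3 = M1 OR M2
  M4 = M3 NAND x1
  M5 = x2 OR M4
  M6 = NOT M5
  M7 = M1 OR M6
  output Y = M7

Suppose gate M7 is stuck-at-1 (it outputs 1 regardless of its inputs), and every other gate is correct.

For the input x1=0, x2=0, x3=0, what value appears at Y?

Propagate with M7 forced: M1=0, M2=0, M3=0, M4=1, M5=1, M6=0, M7=1 [stuck-at-1].
So Y = 1. (Without the fault it would be 0.)

1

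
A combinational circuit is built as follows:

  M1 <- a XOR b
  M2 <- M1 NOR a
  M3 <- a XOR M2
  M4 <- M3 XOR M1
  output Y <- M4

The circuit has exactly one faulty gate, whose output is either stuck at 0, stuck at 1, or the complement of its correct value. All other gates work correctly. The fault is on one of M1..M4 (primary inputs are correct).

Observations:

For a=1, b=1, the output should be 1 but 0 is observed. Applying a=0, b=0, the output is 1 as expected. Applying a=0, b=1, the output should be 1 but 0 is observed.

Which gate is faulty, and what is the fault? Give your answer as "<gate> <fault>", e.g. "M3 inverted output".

M2 stuck-at-1

Fault-free values for test 1 (a=1, b=1): M1=0, M2=0, M3=1, M4=1, giving Y=1. Observed 0.
Test 1: faults giving observed 0 are {M1 stuck-at-1, M1 inverted output, M2 stuck-at-1, M2 inverted output, M3 stuck-at-0, M3 inverted output, M4 stuck-at-0, M4 inverted output}.
Test 2 (a=0, b=0): fault-free M1=0, M2=1, M3=1, M4=1 → 1; observed 1. Eliminates M2 inverted output, M3 stuck-at-0, M3 inverted output, M4 stuck-at-0, M4 inverted output.
Test 3 (a=0, b=1): fault-free M1=1, M2=0, M3=0, M4=1 → 1; observed 0. Eliminates M1 stuck-at-1, M1 inverted output.
Only M2 stuck-at-1 is consistent with every test.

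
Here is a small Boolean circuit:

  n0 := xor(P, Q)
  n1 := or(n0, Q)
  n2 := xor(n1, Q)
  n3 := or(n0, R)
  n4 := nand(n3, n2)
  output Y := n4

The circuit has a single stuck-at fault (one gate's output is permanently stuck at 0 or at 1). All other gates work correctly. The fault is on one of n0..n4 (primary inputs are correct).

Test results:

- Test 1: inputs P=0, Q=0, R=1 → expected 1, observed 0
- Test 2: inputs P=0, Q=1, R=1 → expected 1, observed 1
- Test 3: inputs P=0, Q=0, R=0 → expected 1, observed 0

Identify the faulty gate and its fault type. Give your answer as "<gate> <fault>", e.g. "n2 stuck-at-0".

n0 stuck-at-1

Fault-free values for test 1 (P=0, Q=0, R=1): n0=0, n1=0, n2=0, n3=1, n4=1, giving Y=1. Observed 0.
Test 1: faults giving observed 0 are {n0 stuck-at-1, n1 stuck-at-1, n2 stuck-at-1, n4 stuck-at-0}.
Test 2 (P=0, Q=1, R=1): fault-free n0=1, n1=1, n2=0, n3=1, n4=1 → 1; observed 1. Eliminates n2 stuck-at-1, n4 stuck-at-0.
Test 3 (P=0, Q=0, R=0): fault-free n0=0, n1=0, n2=0, n3=0, n4=1 → 1; observed 0. Eliminates n1 stuck-at-1.
Only n0 stuck-at-1 is consistent with every test.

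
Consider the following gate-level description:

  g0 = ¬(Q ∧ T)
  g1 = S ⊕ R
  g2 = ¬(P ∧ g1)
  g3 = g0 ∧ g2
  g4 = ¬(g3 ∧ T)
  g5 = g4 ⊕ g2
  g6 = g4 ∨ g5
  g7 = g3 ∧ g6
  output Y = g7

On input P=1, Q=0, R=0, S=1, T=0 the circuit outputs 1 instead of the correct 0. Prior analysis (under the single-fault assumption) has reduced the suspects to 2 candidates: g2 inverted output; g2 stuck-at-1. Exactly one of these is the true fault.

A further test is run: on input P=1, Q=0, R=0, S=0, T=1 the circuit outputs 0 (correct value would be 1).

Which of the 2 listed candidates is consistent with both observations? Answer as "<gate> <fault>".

Evaluate each candidate on input P=1, Q=0, R=0, S=0, T=1:
  g2 inverted output: g0=1, g1=0, g2=0 [inverted output], g3=0, g4=1, g5=1, g6=1, g7=0 → 0 — matches
  g2 stuck-at-1: g0=1, g1=0, g2=1 [stuck-at-1], g3=1, g4=0, g5=1, g6=1, g7=1 → 1 — eliminated
Only g2 inverted output reproduces the observed 0.

g2 inverted output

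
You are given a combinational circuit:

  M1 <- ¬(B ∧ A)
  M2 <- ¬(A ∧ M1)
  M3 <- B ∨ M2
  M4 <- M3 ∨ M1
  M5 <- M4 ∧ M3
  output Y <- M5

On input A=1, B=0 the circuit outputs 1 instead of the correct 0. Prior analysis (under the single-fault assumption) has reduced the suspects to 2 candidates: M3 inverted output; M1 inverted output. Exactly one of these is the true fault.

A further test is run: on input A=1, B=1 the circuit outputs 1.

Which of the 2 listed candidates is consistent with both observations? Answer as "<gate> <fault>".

Evaluate each candidate on input A=1, B=1:
  M3 inverted output: M1=0, M2=1, M3=0 [inverted output], M4=0, M5=0 → 0 — eliminated
  M1 inverted output: M1=1 [inverted output], M2=0, M3=1, M4=1, M5=1 → 1 — matches
Only M1 inverted output reproduces the observed 1.

M1 inverted output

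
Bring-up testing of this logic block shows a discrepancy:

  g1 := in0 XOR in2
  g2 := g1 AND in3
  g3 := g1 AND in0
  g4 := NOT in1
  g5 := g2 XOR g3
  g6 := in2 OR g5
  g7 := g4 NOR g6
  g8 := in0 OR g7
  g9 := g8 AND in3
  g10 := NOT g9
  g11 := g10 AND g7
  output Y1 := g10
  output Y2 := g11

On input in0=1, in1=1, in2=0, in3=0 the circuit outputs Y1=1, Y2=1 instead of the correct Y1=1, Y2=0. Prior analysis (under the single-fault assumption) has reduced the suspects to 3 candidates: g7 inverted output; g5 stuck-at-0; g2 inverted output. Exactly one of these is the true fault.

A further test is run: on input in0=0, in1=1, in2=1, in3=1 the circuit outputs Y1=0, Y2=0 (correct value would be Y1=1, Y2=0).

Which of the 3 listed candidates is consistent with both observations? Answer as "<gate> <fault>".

g7 inverted output

Evaluate each candidate on input in0=0, in1=1, in2=1, in3=1:
  g7 inverted output: g1=1, g2=1, g3=0, g4=0, g5=1, g6=1, g7=1 [inverted output], g8=1, g9=1, g10=0, g11=0 → Y1=0, Y2=0 — matches
  g5 stuck-at-0: g1=1, g2=1, g3=0, g4=0, g5=0 [stuck-at-0], g6=1, g7=0, g8=0, g9=0, g10=1, g11=0 → Y1=1, Y2=0 — eliminated
  g2 inverted output: g1=1, g2=0 [inverted output], g3=0, g4=0, g5=0, g6=1, g7=0, g8=0, g9=0, g10=1, g11=0 → Y1=1, Y2=0 — eliminated
Only g7 inverted output reproduces the observed Y1=0, Y2=0.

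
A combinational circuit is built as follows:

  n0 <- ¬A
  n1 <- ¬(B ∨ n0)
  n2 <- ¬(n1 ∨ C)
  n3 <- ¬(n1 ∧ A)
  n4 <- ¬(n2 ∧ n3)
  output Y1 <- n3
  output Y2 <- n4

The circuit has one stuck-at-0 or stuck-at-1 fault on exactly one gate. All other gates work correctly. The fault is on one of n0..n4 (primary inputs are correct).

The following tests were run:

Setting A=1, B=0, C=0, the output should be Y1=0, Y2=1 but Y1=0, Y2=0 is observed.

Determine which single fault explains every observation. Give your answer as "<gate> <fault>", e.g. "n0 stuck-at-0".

Fault-free values for test 1 (A=1, B=0, C=0): n0=0, n1=1, n2=0, n3=0, n4=1, giving Y1=0, Y2=1. Observed Y1=0, Y2=0.
Test 1: faults giving observed Y1=0, Y2=0 are {n4 stuck-at-0}.
Only n4 stuck-at-0 is consistent with every test.

n4 stuck-at-0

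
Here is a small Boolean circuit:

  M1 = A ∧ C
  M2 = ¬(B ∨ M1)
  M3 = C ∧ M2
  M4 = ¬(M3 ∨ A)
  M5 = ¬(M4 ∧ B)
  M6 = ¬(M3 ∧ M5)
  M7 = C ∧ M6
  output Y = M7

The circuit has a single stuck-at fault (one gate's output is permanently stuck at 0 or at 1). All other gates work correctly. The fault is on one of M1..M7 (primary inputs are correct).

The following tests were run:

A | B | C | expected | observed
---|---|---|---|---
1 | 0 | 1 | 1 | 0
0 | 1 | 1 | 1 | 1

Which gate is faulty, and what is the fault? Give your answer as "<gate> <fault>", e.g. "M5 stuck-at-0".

Fault-free values for test 1 (A=1, B=0, C=1): M1=1, M2=0, M3=0, M4=0, M5=1, M6=1, M7=1, giving Y=1. Observed 0.
Test 1: faults giving observed 0 are {M1 stuck-at-0, M2 stuck-at-1, M3 stuck-at-1, M6 stuck-at-0, M7 stuck-at-0}.
Test 2 (A=0, B=1, C=1): fault-free M1=0, M2=0, M3=0, M4=1, M5=0, M6=1, M7=1 → 1; observed 1. Eliminates M2 stuck-at-1, M3 stuck-at-1, M6 stuck-at-0, M7 stuck-at-0.
Only M1 stuck-at-0 is consistent with every test.

M1 stuck-at-0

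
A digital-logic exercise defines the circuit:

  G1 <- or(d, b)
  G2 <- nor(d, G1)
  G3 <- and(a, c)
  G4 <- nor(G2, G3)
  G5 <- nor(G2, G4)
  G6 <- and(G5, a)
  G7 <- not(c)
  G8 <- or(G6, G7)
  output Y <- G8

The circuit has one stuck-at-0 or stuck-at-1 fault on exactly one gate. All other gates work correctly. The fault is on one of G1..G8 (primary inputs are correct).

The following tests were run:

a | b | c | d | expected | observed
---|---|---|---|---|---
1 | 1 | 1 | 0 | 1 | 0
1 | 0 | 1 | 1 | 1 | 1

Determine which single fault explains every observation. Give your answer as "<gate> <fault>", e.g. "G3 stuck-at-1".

Fault-free values for test 1 (a=1, b=1, c=1, d=0): G1=1, G2=0, G3=1, G4=0, G5=1, G6=1, G7=0, G8=1, giving Y=1. Observed 0.
Test 1: faults giving observed 0 are {G1 stuck-at-0, G2 stuck-at-1, G3 stuck-at-0, G4 stuck-at-1, G5 stuck-at-0, G6 stuck-at-0, G8 stuck-at-0}.
Test 2 (a=1, b=0, c=1, d=1): fault-free G1=1, G2=0, G3=1, G4=0, G5=1, G6=1, G7=0, G8=1 → 1; observed 1. Eliminates G2 stuck-at-1, G3 stuck-at-0, G4 stuck-at-1, G5 stuck-at-0, G6 stuck-at-0, G8 stuck-at-0.
Only G1 stuck-at-0 is consistent with every test.

G1 stuck-at-0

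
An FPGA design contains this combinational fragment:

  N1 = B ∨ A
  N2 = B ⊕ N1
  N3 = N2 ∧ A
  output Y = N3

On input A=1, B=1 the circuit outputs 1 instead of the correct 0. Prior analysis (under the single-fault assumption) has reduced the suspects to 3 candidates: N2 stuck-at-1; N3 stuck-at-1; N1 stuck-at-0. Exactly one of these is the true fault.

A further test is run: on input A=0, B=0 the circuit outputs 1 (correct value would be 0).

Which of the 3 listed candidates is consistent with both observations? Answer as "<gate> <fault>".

N3 stuck-at-1

Evaluate each candidate on input A=0, B=0:
  N2 stuck-at-1: N1=0, N2=1 [stuck-at-1], N3=0 → 0 — eliminated
  N3 stuck-at-1: N1=0, N2=0, N3=1 [stuck-at-1] → 1 — matches
  N1 stuck-at-0: N1=0 [stuck-at-0], N2=0, N3=0 → 0 — eliminated
Only N3 stuck-at-1 reproduces the observed 1.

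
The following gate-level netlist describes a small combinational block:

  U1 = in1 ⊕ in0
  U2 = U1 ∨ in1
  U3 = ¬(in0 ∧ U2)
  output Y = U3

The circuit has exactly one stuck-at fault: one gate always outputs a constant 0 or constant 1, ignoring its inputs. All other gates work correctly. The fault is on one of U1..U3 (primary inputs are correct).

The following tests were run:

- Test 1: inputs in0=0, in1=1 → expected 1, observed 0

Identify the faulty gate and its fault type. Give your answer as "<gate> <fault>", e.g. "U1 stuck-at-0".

U3 stuck-at-0

Fault-free values for test 1 (in0=0, in1=1): U1=1, U2=1, U3=1, giving Y=1. Observed 0.
Test 1: faults giving observed 0 are {U3 stuck-at-0}.
Only U3 stuck-at-0 is consistent with every test.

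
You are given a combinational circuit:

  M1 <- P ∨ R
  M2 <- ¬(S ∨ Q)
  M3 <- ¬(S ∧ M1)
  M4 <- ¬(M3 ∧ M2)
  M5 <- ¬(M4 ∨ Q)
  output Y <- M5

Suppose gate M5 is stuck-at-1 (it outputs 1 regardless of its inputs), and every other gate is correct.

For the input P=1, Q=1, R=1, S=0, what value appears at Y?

Propagate with M5 forced: M1=1, M2=0, M3=1, M4=1, M5=1 [stuck-at-1].
So Y = 1. (Without the fault it would be 0.)

1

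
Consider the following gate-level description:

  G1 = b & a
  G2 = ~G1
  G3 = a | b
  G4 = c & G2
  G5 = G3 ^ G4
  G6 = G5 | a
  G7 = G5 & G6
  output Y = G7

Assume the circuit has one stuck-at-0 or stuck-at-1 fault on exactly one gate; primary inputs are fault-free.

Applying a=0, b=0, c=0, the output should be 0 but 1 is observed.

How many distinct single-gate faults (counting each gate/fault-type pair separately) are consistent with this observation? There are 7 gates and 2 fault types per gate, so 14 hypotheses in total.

Fault-free: G1=0, G2=1, G3=0, G4=0, G5=0, G6=0, G7=0 → 0. Observed 1.
  G1 stuck-at-0: output 0 ✗
  G1 stuck-at-1: output 0 ✗
  G2 stuck-at-0: output 0 ✗
  G2 stuck-at-1: output 0 ✗
  G3 stuck-at-0: output 0 ✗
  G3 stuck-at-1: output 1 ✓
  G4 stuck-at-0: output 0 ✗
  G4 stuck-at-1: output 1 ✓
  G5 stuck-at-0: output 0 ✗
  G5 stuck-at-1: output 1 ✓
  G6 stuck-at-0: output 0 ✗
  G6 stuck-at-1: output 0 ✗
  G7 stuck-at-0: output 0 ✗
  G7 stuck-at-1: output 1 ✓
Consistent faults: {G3 stuck-at-1, G4 stuck-at-1, G5 stuck-at-1, G7 stuck-at-1} — 4 in all.

4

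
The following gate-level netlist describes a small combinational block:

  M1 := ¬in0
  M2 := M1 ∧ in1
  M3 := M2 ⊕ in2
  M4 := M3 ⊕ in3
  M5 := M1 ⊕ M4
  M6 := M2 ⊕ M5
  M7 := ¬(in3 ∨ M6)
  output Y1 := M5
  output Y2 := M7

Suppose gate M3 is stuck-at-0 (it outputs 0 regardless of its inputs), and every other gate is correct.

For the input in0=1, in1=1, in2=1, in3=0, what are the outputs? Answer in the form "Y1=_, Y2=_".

Propagate with M3 forced: M1=0, M2=0, M3=0 [stuck-at-0], M4=0, M5=0, M6=0, M7=1.
So the outputs are Y1=0, Y2=1. (Without the fault they would be Y1=1, Y2=0.)

Y1=0, Y2=1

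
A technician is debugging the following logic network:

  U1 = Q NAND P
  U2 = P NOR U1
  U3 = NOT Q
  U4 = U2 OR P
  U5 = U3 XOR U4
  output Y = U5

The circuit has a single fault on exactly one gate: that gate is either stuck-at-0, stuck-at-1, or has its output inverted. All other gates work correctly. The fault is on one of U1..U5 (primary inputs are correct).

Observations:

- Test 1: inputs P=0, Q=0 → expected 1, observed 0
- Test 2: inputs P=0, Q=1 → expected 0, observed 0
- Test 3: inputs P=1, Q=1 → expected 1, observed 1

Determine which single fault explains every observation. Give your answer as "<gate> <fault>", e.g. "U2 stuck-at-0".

Fault-free values for test 1 (P=0, Q=0): U1=1, U2=0, U3=1, U4=0, U5=1, giving Y=1. Observed 0.
Test 1: faults giving observed 0 are {U1 stuck-at-0, U1 inverted output, U2 stuck-at-1, U2 inverted output, U3 stuck-at-0, U3 inverted output, U4 stuck-at-1, U4 inverted output, U5 stuck-at-0, U5 inverted output}.
Test 2 (P=0, Q=1): fault-free U1=1, U2=0, U3=0, U4=0, U5=0 → 0; observed 0. Eliminates U1 stuck-at-0, U1 inverted output, U2 stuck-at-1, U2 inverted output, U3 inverted output, U4 stuck-at-1, U4 inverted output, U5 inverted output.
Test 3 (P=1, Q=1): fault-free U1=0, U2=0, U3=0, U4=1, U5=1 → 1; observed 1. Eliminates U5 stuck-at-0.
Only U3 stuck-at-0 is consistent with every test.

U3 stuck-at-0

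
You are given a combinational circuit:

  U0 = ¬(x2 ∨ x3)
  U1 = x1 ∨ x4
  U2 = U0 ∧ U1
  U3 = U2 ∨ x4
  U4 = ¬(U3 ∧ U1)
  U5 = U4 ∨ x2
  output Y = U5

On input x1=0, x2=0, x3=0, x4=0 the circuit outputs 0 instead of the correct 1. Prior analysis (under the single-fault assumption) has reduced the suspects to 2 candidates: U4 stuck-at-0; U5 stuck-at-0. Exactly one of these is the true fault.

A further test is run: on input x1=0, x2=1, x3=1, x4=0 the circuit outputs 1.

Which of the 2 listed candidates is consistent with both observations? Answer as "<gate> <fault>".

Evaluate each candidate on input x1=0, x2=1, x3=1, x4=0:
  U4 stuck-at-0: U0=0, U1=0, U2=0, U3=0, U4=0 [stuck-at-0], U5=1 → 1 — matches
  U5 stuck-at-0: U0=0, U1=0, U2=0, U3=0, U4=1, U5=0 [stuck-at-0] → 0 — eliminated
Only U4 stuck-at-0 reproduces the observed 1.

U4 stuck-at-0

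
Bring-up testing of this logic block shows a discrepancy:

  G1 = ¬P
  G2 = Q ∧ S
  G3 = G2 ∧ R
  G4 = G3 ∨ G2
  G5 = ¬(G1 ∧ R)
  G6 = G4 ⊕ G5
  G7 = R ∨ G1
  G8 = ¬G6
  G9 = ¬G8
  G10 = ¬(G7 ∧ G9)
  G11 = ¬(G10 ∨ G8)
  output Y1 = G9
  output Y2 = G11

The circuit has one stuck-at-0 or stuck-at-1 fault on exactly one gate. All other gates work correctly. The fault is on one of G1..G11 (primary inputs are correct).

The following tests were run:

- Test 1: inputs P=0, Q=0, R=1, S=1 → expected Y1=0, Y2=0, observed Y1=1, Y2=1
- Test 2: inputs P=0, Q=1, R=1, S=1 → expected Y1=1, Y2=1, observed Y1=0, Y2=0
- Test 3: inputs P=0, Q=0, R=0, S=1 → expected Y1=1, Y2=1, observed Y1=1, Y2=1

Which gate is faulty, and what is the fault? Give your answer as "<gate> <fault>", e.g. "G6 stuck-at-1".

G5 stuck-at-1

Fault-free values for test 1 (P=0, Q=0, R=1, S=1): G1=1, G2=0, G3=0, G4=0, G5=0, G6=0, G7=1, G8=1, G9=0, G10=1, G11=0, giving Y1=0, Y2=0. Observed Y1=1, Y2=1.
Test 1: faults giving observed Y1=1, Y2=1 are {G1 stuck-at-0, G2 stuck-at-1, G3 stuck-at-1, G4 stuck-at-1, G5 stuck-at-1, G6 stuck-at-1, G8 stuck-at-0}.
Test 2 (P=0, Q=1, R=1, S=1): fault-free G1=1, G2=1, G3=1, G4=1, G5=0, G6=1, G7=1, G8=0, G9=1, G10=0, G11=1 → Y1=1, Y2=1; observed Y1=0, Y2=0. Eliminates G2 stuck-at-1, G3 stuck-at-1, G4 stuck-at-1, G6 stuck-at-1, G8 stuck-at-0.
Test 3 (P=0, Q=0, R=0, S=1): fault-free G1=1, G2=0, G3=0, G4=0, G5=1, G6=1, G7=1, G8=0, G9=1, G10=0, G11=1 → Y1=1, Y2=1; observed Y1=1, Y2=1. Eliminates G1 stuck-at-0.
Only G5 stuck-at-1 is consistent with every test.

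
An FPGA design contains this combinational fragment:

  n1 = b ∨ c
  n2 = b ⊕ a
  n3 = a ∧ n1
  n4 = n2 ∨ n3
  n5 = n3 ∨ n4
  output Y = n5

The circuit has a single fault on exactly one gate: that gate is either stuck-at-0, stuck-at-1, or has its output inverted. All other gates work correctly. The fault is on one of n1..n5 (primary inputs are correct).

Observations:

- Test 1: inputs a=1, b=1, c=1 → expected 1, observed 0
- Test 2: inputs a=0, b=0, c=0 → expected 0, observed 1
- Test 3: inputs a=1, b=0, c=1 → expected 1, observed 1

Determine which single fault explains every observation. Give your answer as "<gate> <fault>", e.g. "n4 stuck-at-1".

Fault-free values for test 1 (a=1, b=1, c=1): n1=1, n2=0, n3=1, n4=1, n5=1, giving Y=1. Observed 0.
Test 1: faults giving observed 0 are {n1 stuck-at-0, n1 inverted output, n3 stuck-at-0, n3 inverted output, n5 stuck-at-0, n5 inverted output}.
Test 2 (a=0, b=0, c=0): fault-free n1=0, n2=0, n3=0, n4=0, n5=0 → 0; observed 1. Eliminates n1 stuck-at-0, n1 inverted output, n3 stuck-at-0, n5 stuck-at-0.
Test 3 (a=1, b=0, c=1): fault-free n1=1, n2=1, n3=1, n4=1, n5=1 → 1; observed 1. Eliminates n5 inverted output.
Only n3 inverted output is consistent with every test.

n3 inverted output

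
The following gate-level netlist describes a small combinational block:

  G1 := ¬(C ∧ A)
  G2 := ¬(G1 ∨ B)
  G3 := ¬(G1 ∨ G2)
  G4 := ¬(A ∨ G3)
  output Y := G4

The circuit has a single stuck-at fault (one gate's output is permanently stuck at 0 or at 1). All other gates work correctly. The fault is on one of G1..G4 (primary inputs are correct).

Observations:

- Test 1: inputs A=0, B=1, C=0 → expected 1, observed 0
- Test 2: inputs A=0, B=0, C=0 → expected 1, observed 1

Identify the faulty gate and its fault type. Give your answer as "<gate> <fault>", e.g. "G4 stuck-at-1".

G1 stuck-at-0

Fault-free values for test 1 (A=0, B=1, C=0): G1=1, G2=0, G3=0, G4=1, giving Y=1. Observed 0.
Test 1: faults giving observed 0 are {G1 stuck-at-0, G3 stuck-at-1, G4 stuck-at-0}.
Test 2 (A=0, B=0, C=0): fault-free G1=1, G2=0, G3=0, G4=1 → 1; observed 1. Eliminates G3 stuck-at-1, G4 stuck-at-0.
Only G1 stuck-at-0 is consistent with every test.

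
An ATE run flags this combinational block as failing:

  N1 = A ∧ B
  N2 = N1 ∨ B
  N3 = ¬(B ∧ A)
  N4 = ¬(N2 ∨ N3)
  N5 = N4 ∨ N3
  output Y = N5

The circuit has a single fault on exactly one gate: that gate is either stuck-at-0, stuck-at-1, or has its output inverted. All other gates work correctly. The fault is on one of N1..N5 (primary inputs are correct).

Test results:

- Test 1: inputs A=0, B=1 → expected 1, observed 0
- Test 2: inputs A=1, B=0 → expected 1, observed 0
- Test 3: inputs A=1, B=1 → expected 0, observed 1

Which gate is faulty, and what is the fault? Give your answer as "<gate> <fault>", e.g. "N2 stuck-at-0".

N5 inverted output

Fault-free values for test 1 (A=0, B=1): N1=0, N2=1, N3=1, N4=0, N5=1, giving Y=1. Observed 0.
Test 1: faults giving observed 0 are {N3 stuck-at-0, N3 inverted output, N5 stuck-at-0, N5 inverted output}.
Test 2 (A=1, B=0): fault-free N1=0, N2=0, N3=1, N4=0, N5=1 → 1; observed 0. Eliminates N3 stuck-at-0, N3 inverted output.
Test 3 (A=1, B=1): fault-free N1=1, N2=1, N3=0, N4=0, N5=0 → 0; observed 1. Eliminates N5 stuck-at-0.
Only N5 inverted output is consistent with every test.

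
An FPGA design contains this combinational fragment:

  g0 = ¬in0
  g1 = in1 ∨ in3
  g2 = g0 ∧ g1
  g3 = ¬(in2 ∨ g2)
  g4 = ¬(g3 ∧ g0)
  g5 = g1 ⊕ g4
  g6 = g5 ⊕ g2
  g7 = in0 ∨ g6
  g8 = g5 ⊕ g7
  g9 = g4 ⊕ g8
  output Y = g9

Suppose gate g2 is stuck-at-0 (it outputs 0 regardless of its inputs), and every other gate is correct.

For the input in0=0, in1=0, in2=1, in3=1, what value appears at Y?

1

Propagate with g2 forced: g0=1, g1=1, g2=0 [stuck-at-0], g3=0, g4=1, g5=0, g6=0, g7=0, g8=0, g9=1.
So Y = 1. (Without the fault it would be 0.)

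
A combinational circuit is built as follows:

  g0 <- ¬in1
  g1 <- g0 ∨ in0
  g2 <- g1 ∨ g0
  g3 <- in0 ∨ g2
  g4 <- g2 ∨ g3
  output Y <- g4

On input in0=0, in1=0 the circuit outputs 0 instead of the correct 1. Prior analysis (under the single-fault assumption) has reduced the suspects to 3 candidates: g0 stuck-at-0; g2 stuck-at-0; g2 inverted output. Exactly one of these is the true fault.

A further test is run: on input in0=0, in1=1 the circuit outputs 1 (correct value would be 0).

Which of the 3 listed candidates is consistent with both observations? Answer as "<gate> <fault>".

g2 inverted output

Evaluate each candidate on input in0=0, in1=1:
  g0 stuck-at-0: g0=0 [stuck-at-0], g1=0, g2=0, g3=0, g4=0 → 0 — eliminated
  g2 stuck-at-0: g0=0, g1=0, g2=0 [stuck-at-0], g3=0, g4=0 → 0 — eliminated
  g2 inverted output: g0=0, g1=0, g2=1 [inverted output], g3=1, g4=1 → 1 — matches
Only g2 inverted output reproduces the observed 1.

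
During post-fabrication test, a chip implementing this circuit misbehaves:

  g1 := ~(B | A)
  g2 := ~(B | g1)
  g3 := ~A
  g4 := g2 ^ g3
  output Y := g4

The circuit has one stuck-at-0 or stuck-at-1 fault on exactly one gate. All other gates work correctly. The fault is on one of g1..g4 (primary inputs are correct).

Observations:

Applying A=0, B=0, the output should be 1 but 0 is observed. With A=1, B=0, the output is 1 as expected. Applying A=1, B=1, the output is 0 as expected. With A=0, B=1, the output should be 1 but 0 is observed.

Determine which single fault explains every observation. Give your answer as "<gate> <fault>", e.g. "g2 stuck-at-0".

g3 stuck-at-0

Fault-free values for test 1 (A=0, B=0): g1=1, g2=0, g3=1, g4=1, giving Y=1. Observed 0.
Test 1: faults giving observed 0 are {g1 stuck-at-0, g2 stuck-at-1, g3 stuck-at-0, g4 stuck-at-0}.
Test 2 (A=1, B=0): fault-free g1=0, g2=1, g3=0, g4=1 → 1; observed 1. Eliminates g4 stuck-at-0.
Test 3 (A=1, B=1): fault-free g1=0, g2=0, g3=0, g4=0 → 0; observed 0. Eliminates g2 stuck-at-1.
Test 4 (A=0, B=1): fault-free g1=0, g2=0, g3=1, g4=1 → 1; observed 0. Eliminates g1 stuck-at-0.
Only g3 stuck-at-0 is consistent with every test.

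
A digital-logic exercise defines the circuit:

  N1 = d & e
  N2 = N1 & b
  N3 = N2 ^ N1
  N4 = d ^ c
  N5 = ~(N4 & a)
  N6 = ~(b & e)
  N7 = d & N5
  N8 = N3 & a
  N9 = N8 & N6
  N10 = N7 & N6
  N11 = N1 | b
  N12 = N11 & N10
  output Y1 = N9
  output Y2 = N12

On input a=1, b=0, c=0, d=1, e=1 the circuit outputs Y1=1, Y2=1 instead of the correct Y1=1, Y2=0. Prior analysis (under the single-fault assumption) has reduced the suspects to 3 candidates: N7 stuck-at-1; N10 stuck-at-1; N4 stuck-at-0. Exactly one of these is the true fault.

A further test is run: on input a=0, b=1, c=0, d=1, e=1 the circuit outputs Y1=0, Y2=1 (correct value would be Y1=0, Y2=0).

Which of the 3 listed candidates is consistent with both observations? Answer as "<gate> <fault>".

Evaluate each candidate on input a=0, b=1, c=0, d=1, e=1:
  N7 stuck-at-1: N1=1, N2=1, N3=0, N4=1, N5=1, N6=0, N7=1 [stuck-at-1], N8=0, N9=0, N10=0, N11=1, N12=0 → Y1=0, Y2=0 — eliminated
  N10 stuck-at-1: N1=1, N2=1, N3=0, N4=1, N5=1, N6=0, N7=1, N8=0, N9=0, N10=1 [stuck-at-1], N11=1, N12=1 → Y1=0, Y2=1 — matches
  N4 stuck-at-0: N1=1, N2=1, N3=0, N4=0 [stuck-at-0], N5=1, N6=0, N7=1, N8=0, N9=0, N10=0, N11=1, N12=0 → Y1=0, Y2=0 — eliminated
Only N10 stuck-at-1 reproduces the observed Y1=0, Y2=1.

N10 stuck-at-1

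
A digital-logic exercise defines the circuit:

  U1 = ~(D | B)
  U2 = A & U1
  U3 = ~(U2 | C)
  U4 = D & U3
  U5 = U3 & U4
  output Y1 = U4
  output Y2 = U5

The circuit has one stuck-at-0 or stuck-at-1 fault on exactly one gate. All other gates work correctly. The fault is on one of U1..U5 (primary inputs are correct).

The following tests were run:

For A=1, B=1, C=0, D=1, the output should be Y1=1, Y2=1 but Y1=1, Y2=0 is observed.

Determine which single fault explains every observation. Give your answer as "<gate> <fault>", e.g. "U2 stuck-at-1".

U5 stuck-at-0

Fault-free values for test 1 (A=1, B=1, C=0, D=1): U1=0, U2=0, U3=1, U4=1, U5=1, giving Y1=1, Y2=1. Observed Y1=1, Y2=0.
Test 1: faults giving observed Y1=1, Y2=0 are {U5 stuck-at-0}.
Only U5 stuck-at-0 is consistent with every test.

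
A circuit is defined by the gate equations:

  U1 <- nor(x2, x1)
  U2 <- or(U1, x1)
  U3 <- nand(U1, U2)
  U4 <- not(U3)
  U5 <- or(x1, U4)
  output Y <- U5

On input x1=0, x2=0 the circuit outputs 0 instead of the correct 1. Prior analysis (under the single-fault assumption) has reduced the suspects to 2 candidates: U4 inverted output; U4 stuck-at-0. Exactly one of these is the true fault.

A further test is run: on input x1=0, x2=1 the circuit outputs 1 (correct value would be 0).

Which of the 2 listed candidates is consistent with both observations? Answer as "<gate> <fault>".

U4 inverted output

Evaluate each candidate on input x1=0, x2=1:
  U4 inverted output: U1=0, U2=0, U3=1, U4=1 [inverted output], U5=1 → 1 — matches
  U4 stuck-at-0: U1=0, U2=0, U3=1, U4=0 [stuck-at-0], U5=0 → 0 — eliminated
Only U4 inverted output reproduces the observed 1.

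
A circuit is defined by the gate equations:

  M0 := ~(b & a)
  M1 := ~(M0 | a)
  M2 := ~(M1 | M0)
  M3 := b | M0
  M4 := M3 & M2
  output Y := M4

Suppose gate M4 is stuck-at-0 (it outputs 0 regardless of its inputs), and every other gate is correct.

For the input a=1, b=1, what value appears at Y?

Propagate with M4 forced: M0=0, M1=0, M2=1, M3=1, M4=0 [stuck-at-0].
So Y = 0. (Without the fault it would be 1.)

0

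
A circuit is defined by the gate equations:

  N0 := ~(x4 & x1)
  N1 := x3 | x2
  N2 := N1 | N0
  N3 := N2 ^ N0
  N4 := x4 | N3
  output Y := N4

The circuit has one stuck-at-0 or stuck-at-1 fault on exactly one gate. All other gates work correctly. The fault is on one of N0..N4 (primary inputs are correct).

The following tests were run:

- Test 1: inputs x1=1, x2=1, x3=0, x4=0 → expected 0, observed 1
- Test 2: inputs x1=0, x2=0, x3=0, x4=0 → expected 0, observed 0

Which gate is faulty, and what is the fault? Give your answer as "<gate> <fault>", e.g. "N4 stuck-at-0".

Fault-free values for test 1 (x1=1, x2=1, x3=0, x4=0): N0=1, N1=1, N2=1, N3=0, N4=0, giving Y=0. Observed 1.
Test 1: faults giving observed 1 are {N0 stuck-at-0, N2 stuck-at-0, N3 stuck-at-1, N4 stuck-at-1}.
Test 2 (x1=0, x2=0, x3=0, x4=0): fault-free N0=1, N1=0, N2=1, N3=0, N4=0 → 0; observed 0. Eliminates N2 stuck-at-0, N3 stuck-at-1, N4 stuck-at-1.
Only N0 stuck-at-0 is consistent with every test.

N0 stuck-at-0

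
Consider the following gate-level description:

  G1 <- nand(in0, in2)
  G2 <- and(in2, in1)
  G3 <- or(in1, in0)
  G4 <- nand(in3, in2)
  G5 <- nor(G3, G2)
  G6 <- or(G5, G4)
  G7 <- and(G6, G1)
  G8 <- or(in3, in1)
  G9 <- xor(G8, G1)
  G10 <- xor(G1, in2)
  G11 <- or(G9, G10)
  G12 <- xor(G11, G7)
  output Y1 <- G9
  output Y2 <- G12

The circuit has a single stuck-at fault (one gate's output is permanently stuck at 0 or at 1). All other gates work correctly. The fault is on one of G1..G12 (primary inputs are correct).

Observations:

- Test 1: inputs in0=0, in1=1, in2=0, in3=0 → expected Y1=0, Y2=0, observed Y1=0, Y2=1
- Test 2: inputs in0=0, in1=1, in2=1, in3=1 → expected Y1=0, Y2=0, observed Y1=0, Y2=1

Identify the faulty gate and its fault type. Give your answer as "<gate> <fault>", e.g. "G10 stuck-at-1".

G12 stuck-at-1

Fault-free values for test 1 (in0=0, in1=1, in2=0, in3=0): G1=1, G2=0, G3=1, G4=1, G5=0, G6=1, G7=1, G8=1, G9=0, G10=1, G11=1, G12=0, giving Y1=0, Y2=0. Observed Y1=0, Y2=1.
Test 1: faults giving observed Y1=0, Y2=1 are {G4 stuck-at-0, G6 stuck-at-0, G7 stuck-at-0, G10 stuck-at-0, G11 stuck-at-0, G12 stuck-at-1}.
Test 2 (in0=0, in1=1, in2=1, in3=1): fault-free G1=1, G2=1, G3=1, G4=0, G5=0, G6=0, G7=0, G8=1, G9=0, G10=0, G11=0, G12=0 → Y1=0, Y2=0; observed Y1=0, Y2=1. Eliminates G4 stuck-at-0, G6 stuck-at-0, G7 stuck-at-0, G10 stuck-at-0, G11 stuck-at-0.
Only G12 stuck-at-1 is consistent with every test.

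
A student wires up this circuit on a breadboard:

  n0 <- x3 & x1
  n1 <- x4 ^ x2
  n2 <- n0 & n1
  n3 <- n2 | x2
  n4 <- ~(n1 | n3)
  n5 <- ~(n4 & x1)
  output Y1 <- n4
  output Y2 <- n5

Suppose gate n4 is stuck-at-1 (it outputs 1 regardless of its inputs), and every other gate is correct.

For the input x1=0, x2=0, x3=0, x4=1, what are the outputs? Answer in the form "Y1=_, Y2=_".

Propagate with n4 forced: n0=0, n1=1, n2=0, n3=0, n4=1 [stuck-at-1], n5=1.
So the outputs are Y1=1, Y2=1. (Without the fault they would be Y1=0, Y2=1.)

Y1=1, Y2=1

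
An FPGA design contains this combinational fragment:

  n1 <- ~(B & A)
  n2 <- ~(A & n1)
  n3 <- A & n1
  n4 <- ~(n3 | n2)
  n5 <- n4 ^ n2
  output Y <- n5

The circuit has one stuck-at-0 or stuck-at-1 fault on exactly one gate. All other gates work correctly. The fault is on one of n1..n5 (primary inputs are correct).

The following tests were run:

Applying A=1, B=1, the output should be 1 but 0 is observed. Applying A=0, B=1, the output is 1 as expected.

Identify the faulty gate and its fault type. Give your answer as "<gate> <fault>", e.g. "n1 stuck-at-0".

n1 stuck-at-1

Fault-free values for test 1 (A=1, B=1): n1=0, n2=1, n3=0, n4=0, n5=1, giving Y=1. Observed 0.
Test 1: faults giving observed 0 are {n1 stuck-at-1, n4 stuck-at-1, n5 stuck-at-0}.
Test 2 (A=0, B=1): fault-free n1=1, n2=1, n3=0, n4=0, n5=1 → 1; observed 1. Eliminates n4 stuck-at-1, n5 stuck-at-0.
Only n1 stuck-at-1 is consistent with every test.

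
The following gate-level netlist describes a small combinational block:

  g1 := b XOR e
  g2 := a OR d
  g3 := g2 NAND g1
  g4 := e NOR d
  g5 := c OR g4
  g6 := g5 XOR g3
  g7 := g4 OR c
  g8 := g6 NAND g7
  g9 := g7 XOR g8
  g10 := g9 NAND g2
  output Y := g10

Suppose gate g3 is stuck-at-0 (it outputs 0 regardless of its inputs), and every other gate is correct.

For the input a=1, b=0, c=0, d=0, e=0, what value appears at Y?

0

Propagate with g3 forced: g1=0, g2=1, g3=0 [stuck-at-0], g4=1, g5=1, g6=1, g7=1, g8=0, g9=1, g10=0.
So Y = 0. (Without the fault it would be 1.)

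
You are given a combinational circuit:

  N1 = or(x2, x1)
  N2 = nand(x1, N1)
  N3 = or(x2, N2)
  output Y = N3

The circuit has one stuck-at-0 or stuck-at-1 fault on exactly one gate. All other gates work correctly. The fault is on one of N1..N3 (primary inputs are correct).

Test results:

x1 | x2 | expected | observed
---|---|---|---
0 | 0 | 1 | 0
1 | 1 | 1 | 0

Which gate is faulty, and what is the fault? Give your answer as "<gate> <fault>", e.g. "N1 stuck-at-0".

N3 stuck-at-0

Fault-free values for test 1 (x1=0, x2=0): N1=0, N2=1, N3=1, giving Y=1. Observed 0.
Test 1: faults giving observed 0 are {N2 stuck-at-0, N3 stuck-at-0}.
Test 2 (x1=1, x2=1): fault-free N1=1, N2=0, N3=1 → 1; observed 0. Eliminates N2 stuck-at-0.
Only N3 stuck-at-0 is consistent with every test.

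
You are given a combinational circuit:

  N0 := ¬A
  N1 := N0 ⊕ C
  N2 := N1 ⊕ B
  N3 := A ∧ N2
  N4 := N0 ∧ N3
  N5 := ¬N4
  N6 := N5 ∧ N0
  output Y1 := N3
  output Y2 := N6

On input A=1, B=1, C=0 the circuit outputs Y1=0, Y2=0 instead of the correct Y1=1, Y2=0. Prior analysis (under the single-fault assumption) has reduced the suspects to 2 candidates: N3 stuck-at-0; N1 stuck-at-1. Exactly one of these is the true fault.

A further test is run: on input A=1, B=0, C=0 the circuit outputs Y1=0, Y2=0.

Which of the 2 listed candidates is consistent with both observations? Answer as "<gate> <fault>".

Evaluate each candidate on input A=1, B=0, C=0:
  N3 stuck-at-0: N0=0, N1=0, N2=0, N3=0 [stuck-at-0], N4=0, N5=1, N6=0 → Y1=0, Y2=0 — matches
  N1 stuck-at-1: N0=0, N1=1 [stuck-at-1], N2=1, N3=1, N4=0, N5=1, N6=0 → Y1=1, Y2=0 — eliminated
Only N3 stuck-at-0 reproduces the observed Y1=0, Y2=0.

N3 stuck-at-0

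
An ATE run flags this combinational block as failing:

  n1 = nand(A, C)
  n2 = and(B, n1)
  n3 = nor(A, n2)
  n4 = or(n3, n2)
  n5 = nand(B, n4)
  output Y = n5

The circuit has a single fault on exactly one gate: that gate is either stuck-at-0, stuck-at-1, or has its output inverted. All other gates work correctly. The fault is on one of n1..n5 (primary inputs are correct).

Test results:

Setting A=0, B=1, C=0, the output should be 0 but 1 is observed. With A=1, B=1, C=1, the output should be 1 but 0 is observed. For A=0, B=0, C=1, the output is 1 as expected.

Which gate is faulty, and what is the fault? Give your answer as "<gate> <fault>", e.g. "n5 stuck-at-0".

n4 inverted output

Fault-free values for test 1 (A=0, B=1, C=0): n1=1, n2=1, n3=0, n4=1, n5=0, giving Y=0. Observed 1.
Test 1: faults giving observed 1 are {n4 stuck-at-0, n4 inverted output, n5 stuck-at-1, n5 inverted output}.
Test 2 (A=1, B=1, C=1): fault-free n1=0, n2=0, n3=0, n4=0, n5=1 → 1; observed 0. Eliminates n4 stuck-at-0, n5 stuck-at-1.
Test 3 (A=0, B=0, C=1): fault-free n1=1, n2=0, n3=1, n4=1, n5=1 → 1; observed 1. Eliminates n5 inverted output.
Only n4 inverted output is consistent with every test.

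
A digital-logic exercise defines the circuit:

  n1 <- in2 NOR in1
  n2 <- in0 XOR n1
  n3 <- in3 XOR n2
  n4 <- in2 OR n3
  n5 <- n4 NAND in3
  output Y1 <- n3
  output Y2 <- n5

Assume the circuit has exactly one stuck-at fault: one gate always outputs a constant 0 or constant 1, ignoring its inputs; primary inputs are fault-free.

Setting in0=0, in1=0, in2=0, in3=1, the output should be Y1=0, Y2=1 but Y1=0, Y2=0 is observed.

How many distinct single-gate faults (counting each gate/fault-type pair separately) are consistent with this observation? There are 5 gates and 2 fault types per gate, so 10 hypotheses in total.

2

Fault-free: n1=1, n2=1, n3=0, n4=0, n5=1 → Y1=0, Y2=1. Observed Y1=0, Y2=0.
  n1 stuck-at-0: output Y1=1, Y2=0 ✗
  n1 stuck-at-1: output Y1=0, Y2=1 ✗
  n2 stuck-at-0: output Y1=1, Y2=0 ✗
  n2 stuck-at-1: output Y1=0, Y2=1 ✗
  n3 stuck-at-0: output Y1=0, Y2=1 ✗
  n3 stuck-at-1: output Y1=1, Y2=0 ✗
  n4 stuck-at-0: output Y1=0, Y2=1 ✗
  n4 stuck-at-1: output Y1=0, Y2=0 ✓
  n5 stuck-at-0: output Y1=0, Y2=0 ✓
  n5 stuck-at-1: output Y1=0, Y2=1 ✗
Consistent faults: {n4 stuck-at-1, n5 stuck-at-0} — 2 in all.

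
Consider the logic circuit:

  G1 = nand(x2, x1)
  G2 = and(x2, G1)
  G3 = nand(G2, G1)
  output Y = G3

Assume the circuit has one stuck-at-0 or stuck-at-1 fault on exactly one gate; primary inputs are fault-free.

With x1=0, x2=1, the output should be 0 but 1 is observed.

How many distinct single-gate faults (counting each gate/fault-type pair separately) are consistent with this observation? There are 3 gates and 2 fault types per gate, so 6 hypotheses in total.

Fault-free: G1=1, G2=1, G3=0 → 0. Observed 1.
  G1 stuck-at-0: output 1 ✓
  G1 stuck-at-1: output 0 ✗
  G2 stuck-at-0: output 1 ✓
  G2 stuck-at-1: output 0 ✗
  G3 stuck-at-0: output 0 ✗
  G3 stuck-at-1: output 1 ✓
Consistent faults: {G1 stuck-at-0, G2 stuck-at-0, G3 stuck-at-1} — 3 in all.

3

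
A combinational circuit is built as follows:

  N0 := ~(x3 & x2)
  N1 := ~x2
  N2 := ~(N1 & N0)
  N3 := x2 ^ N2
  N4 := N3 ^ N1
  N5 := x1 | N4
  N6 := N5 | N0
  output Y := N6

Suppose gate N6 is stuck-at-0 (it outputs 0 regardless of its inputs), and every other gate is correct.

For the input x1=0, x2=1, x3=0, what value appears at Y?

0

Propagate with N6 forced: N0=1, N1=0, N2=1, N3=0, N4=0, N5=0, N6=0 [stuck-at-0].
So Y = 0. (Without the fault it would be 1.)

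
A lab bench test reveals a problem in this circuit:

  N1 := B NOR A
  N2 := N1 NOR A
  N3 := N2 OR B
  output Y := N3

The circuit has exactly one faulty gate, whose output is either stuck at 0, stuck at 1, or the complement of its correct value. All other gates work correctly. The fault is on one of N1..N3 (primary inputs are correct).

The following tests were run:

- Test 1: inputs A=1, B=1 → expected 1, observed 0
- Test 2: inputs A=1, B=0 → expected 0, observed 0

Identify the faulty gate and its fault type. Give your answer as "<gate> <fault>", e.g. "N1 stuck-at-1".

N3 stuck-at-0

Fault-free values for test 1 (A=1, B=1): N1=0, N2=0, N3=1, giving Y=1. Observed 0.
Test 1: faults giving observed 0 are {N3 stuck-at-0, N3 inverted output}.
Test 2 (A=1, B=0): fault-free N1=0, N2=0, N3=0 → 0; observed 0. Eliminates N3 inverted output.
Only N3 stuck-at-0 is consistent with every test.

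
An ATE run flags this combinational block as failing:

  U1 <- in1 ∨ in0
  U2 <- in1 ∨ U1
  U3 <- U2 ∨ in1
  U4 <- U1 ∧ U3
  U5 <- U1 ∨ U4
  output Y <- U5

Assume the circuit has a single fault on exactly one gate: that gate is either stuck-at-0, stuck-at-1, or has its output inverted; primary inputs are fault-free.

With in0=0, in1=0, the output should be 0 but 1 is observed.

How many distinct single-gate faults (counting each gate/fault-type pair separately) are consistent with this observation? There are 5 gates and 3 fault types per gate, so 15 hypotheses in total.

6

Fault-free: U1=0, U2=0, U3=0, U4=0, U5=0 → 0. Observed 1.
  U1: stuck-at-1, inverted output ✓; others ✗
  U2: none of the 3 fault types match ✗
  U3: none of the 3 fault types match ✗
  U4: stuck-at-1, inverted output ✓; others ✗
  U5: stuck-at-1, inverted output ✓; others ✗
Consistent faults: {U1 stuck-at-1, U1 inverted output, U4 stuck-at-1, U4 inverted output, U5 stuck-at-1, U5 inverted output} — 6 in all.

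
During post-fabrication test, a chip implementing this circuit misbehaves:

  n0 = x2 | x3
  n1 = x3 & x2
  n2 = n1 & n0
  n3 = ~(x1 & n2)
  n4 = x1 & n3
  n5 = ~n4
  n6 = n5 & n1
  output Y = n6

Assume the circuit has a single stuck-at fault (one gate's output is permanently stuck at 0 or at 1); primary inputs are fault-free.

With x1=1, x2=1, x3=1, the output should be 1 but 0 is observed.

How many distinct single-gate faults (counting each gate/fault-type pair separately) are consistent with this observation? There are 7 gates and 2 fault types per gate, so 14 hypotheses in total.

7

Fault-free: n0=1, n1=1, n2=1, n3=0, n4=0, n5=1, n6=1 → 1. Observed 0.
  n0 stuck-at-0: output 0 ✓
  n0 stuck-at-1: output 1 ✗
  n1 stuck-at-0: output 0 ✓
  n1 stuck-at-1: output 1 ✗
  n2 stuck-at-0: output 0 ✓
  n2 stuck-at-1: output 1 ✗
  n3 stuck-at-0: output 1 ✗
  n3 stuck-at-1: output 0 ✓
  n4 stuck-at-0: output 1 ✗
  n4 stuck-at-1: output 0 ✓
  n5 stuck-at-0: output 0 ✓
  n5 stuck-at-1: output 1 ✗
  n6 stuck-at-0: output 0 ✓
  n6 stuck-at-1: output 1 ✗
Consistent faults: {n0 stuck-at-0, n1 stuck-at-0, n2 stuck-at-0, n3 stuck-at-1, n4 stuck-at-1, n5 stuck-at-0, n6 stuck-at-0} — 7 in all.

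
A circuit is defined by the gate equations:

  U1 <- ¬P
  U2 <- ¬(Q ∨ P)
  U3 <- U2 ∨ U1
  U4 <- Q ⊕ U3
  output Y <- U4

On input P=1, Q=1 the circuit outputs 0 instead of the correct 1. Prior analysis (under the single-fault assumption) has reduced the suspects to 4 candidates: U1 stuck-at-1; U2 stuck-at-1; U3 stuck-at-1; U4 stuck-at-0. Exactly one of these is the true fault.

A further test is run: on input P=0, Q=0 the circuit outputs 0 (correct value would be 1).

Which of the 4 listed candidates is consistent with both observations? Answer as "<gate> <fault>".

U4 stuck-at-0

Evaluate each candidate on input P=0, Q=0:
  U1 stuck-at-1: U1=1 [stuck-at-1], U2=1, U3=1, U4=1 → 1 — eliminated
  U2 stuck-at-1: U1=1, U2=1 [stuck-at-1], U3=1, U4=1 → 1 — eliminated
  U3 stuck-at-1: U1=1, U2=1, U3=1 [stuck-at-1], U4=1 → 1 — eliminated
  U4 stuck-at-0: U1=1, U2=1, U3=1, U4=0 [stuck-at-0] → 0 — matches
Only U4 stuck-at-0 reproduces the observed 0.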